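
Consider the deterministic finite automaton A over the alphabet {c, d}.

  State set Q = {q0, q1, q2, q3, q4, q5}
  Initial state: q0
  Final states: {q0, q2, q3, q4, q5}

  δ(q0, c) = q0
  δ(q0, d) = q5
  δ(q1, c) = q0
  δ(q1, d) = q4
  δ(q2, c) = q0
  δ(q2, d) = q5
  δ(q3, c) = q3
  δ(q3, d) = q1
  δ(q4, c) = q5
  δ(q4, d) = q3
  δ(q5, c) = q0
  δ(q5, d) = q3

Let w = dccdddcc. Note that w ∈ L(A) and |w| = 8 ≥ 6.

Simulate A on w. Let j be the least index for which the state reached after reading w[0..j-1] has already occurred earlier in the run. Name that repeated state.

State sequence: q0 -d-> q5 -c-> q0 -c-> q0 -d-> q5 -d-> q3 -d-> q1 -c-> q0 -c-> q0
First repeat at step 2: q0 was already visited.

The earliest repeat is at step j = 2: A is in q0, which it already visited at step i = 0.

q0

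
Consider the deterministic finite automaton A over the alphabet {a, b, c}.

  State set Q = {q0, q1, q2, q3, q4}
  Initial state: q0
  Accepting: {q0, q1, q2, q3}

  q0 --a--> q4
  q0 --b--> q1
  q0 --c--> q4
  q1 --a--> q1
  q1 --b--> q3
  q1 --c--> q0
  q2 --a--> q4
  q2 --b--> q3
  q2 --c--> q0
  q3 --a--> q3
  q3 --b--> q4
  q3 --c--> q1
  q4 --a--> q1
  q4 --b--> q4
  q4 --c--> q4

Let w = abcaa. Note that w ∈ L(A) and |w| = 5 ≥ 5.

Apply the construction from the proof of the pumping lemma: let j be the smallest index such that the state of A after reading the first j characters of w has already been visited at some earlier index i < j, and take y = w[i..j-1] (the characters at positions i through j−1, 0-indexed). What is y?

b

State sequence: q0 -a-> q4 -b-> q4 -c-> q4 -a-> q1 -a-> q1
First repeat at step 2: q4 was already visited.

So i = 1, j = 2, giving x = w[0:1] = a, y = w[1:2] = b, z = w[2:5] = caa.
Check: |xy| = 2 ≤ 5 and |y| = 1 ≥ 1. Reading y takes A from q4 back to q4, so every xyⁱz is accepted.
The DFA has 5 states, so the proof of the pumping lemma guarantees a repeated state among the first 5+1 visited; the segment between the two visits is the pumpable y.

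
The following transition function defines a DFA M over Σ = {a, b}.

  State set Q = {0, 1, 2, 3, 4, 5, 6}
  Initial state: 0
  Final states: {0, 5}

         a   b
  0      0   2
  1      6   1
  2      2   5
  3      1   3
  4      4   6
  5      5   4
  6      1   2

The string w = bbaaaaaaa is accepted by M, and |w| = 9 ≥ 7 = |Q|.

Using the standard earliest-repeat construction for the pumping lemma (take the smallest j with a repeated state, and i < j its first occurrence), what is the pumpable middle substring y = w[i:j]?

a

Run of M on w = b b a a a a a a a:
  step 0: 0  (start)
  step 1: 2  (read b: 0→2)
  step 2: 5  (read b: 2→5)
  step 3: 5  (read a: 5→5)   ← first repeat (5 seen earlier)
  step 4: 5  (read a: 5→5)
  step 5: 5  (read a: 5→5)
  step 6: 5  (read a: 5→5)
  step 7: 5  (read a: 5→5)
  step 8: 5  (read a: 5→5)
  step 9: 5  (read a: 5→5)

So i = 2, j = 3, giving x = w[0:2] = bb, y = w[2:3] = a, z = w[3:9] = aaaaaa.
Check: |xy| = 3 ≤ 7 and |y| = 1 ≥ 1. Reading y takes M from 5 back to 5, so every xyⁱz is accepted.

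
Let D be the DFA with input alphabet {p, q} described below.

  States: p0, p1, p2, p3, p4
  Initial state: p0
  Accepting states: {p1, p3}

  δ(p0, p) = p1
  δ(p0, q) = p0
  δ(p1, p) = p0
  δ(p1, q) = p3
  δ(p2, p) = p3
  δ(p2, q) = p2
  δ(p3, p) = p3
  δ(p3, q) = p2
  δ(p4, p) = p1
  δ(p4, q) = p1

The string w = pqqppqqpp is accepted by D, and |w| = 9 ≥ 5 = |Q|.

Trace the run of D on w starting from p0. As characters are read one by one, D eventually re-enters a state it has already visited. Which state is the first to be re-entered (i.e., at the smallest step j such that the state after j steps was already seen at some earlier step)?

p3

State sequence: p0 -p-> p1 -q-> p3 -q-> p2 -p-> p3 -p-> p3 -q-> p2 -q-> p2 -p-> p3 -p-> p3
First repeat at step 4: p3 was already visited.

The earliest repeat is at step j = 4: D is in p3, which it already visited at step i = 2.
Since D has 5 states, any run of length ≥ 5 visits 5+1 states, so by pigeonhole some state repeats within the first 5 steps — that repeat gives the pumpable loop.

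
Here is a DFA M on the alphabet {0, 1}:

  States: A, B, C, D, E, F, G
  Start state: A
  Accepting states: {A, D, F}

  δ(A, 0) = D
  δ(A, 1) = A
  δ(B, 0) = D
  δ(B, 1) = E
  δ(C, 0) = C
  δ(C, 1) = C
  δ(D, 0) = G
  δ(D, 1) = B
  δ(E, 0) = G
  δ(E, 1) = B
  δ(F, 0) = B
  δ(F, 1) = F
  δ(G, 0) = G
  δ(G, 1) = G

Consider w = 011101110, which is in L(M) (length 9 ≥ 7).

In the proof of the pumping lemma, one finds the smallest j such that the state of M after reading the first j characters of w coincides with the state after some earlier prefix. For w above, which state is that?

B

Run of M on w = 0 1 1 1 0 1 1 1 0:
  step 0: A  (start)
  step 1: D  (read 0: A→D)
  step 2: B  (read 1: D→B)
  step 3: E  (read 1: B→E)
  step 4: B  (read 1: E→B)   ← first repeat (B seen earlier)
  step 5: D  (read 0: B→D)
  step 6: B  (read 1: D→B)
  step 7: E  (read 1: B→E)
  step 8: B  (read 1: E→B)
  step 9: D  (read 0: B→D)

The earliest repeat is at step j = 4: M is in B, which it already visited at step i = 2.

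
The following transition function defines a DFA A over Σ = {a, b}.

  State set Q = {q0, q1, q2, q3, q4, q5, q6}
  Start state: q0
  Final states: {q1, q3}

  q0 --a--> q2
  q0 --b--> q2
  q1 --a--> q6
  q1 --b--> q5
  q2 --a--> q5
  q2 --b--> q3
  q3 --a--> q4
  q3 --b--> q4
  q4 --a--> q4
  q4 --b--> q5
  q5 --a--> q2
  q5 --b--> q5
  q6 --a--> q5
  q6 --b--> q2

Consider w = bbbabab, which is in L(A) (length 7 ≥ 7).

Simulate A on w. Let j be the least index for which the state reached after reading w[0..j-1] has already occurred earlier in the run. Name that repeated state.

Run of A on w = b b b a b a b:
  step 0: q0  (start)
  step 1: q2  (read b: q0→q2)
  step 2: q3  (read b: q2→q3)
  step 3: q4  (read b: q3→q4)
  step 4: q4  (read a: q4→q4)   ← first repeat (q4 seen earlier)
  step 5: q5  (read b: q4→q5)
  step 6: q2  (read a: q5→q2)
  step 7: q3  (read b: q2→q3)

The earliest repeat is at step j = 4: A is in q4, which it already visited at step i = 3.
The DFA has 7 states, so the proof of the pumping lemma guarantees a repeated state among the first 7+1 visited; the segment between the two visits is the pumpable y.

q4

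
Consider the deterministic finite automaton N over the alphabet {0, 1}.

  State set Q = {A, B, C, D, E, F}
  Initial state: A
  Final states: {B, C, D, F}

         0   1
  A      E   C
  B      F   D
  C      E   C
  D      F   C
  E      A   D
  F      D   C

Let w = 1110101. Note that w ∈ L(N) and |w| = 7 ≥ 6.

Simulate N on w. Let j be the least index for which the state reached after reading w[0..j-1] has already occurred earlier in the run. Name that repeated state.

C

Run of N on w = 1 1 1 0 1 0 1:
  step 0: A  (start)
  step 1: C  (read 1: A→C)
  step 2: C  (read 1: C→C)   ← first repeat (C seen earlier)
  step 3: C  (read 1: C→C)
  step 4: E  (read 0: C→E)
  step 5: D  (read 1: E→D)
  step 6: F  (read 0: D→F)
  step 7: C  (read 1: F→C)

The earliest repeat is at step j = 2: N is in C, which it already visited at step i = 1.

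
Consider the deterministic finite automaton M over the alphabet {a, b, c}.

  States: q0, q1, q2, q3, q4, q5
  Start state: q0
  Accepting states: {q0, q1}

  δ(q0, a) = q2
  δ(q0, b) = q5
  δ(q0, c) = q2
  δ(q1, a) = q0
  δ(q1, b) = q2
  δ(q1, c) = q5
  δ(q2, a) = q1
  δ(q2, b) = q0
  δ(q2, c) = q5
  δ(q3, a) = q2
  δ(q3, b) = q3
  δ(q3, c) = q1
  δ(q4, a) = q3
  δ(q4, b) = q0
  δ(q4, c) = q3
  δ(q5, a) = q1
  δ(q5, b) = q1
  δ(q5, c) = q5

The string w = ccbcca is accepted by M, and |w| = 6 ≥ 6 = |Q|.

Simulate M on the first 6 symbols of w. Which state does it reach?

q1

Run of M on the first 6 characters of w = c c b c c a:
  step 0: q0  (start)
  step 1: q2  (read c: q0→q2)
  step 2: q5  (read c: q2→q5)
  step 3: q1  (read b: q5→q1)
  step 4: q5  (read c: q1→q5)
  step 5: q5  (read c: q5→q5)
  step 6: q1  (read a: q5→q1)

After reading 6 characters, M is in state q1.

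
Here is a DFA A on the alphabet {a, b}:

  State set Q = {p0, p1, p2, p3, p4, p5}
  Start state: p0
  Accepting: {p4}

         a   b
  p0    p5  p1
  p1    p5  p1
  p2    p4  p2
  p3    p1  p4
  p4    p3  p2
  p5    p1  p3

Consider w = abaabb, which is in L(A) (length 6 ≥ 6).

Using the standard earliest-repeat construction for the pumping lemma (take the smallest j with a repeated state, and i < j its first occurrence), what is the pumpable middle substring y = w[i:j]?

Run of A on w = a b a a b b:
  step 0: p0  (start)
  step 1: p5  (read a: p0→p5)
  step 2: p3  (read b: p5→p3)
  step 3: p1  (read a: p3→p1)
  step 4: p5  (read a: p1→p5)   ← first repeat (p5 seen earlier)
  step 5: p3  (read b: p5→p3)
  step 6: p4  (read b: p3→p4)

So i = 1, j = 4, giving x = w[0:1] = a, y = w[1:4] = baa, z = w[4:6] = bb.
Check: |xy| = 4 ≤ 6 and |y| = 3 ≥ 1. Reading y takes A from p5 back to p5, so every xyⁱz is accepted.
Since A has 6 states, any run of length ≥ 6 visits 6+1 states, so by pigeonhole some state repeats within the first 6 steps — that repeat gives the pumpable loop.

baa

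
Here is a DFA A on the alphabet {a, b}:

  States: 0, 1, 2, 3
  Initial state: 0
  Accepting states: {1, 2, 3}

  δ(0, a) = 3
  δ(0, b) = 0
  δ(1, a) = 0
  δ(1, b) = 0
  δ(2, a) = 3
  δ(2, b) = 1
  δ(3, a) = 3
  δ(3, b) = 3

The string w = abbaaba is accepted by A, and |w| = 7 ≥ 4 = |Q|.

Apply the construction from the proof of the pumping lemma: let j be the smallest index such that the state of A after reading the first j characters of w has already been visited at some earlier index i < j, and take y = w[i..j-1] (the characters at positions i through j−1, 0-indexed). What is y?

Run of A on w = a b b a a b a:
  step 0: 0  (start)
  step 1: 3  (read a: 0→3)
  step 2: 3  (read b: 3→3)   ← first repeat (3 seen earlier)
  step 3: 3  (read b: 3→3)
  step 4: 3  (read a: 3→3)
  step 5: 3  (read a: 3→3)
  step 6: 3  (read b: 3→3)
  step 7: 3  (read a: 3→3)

So i = 1, j = 2, giving x = w[0:1] = a, y = w[1:2] = b, z = w[2:7] = baaba.
Check: |xy| = 2 ≤ 4 and |y| = 1 ≥ 1. Reading y takes A from 3 back to 3, so every xyⁱz is accepted.

b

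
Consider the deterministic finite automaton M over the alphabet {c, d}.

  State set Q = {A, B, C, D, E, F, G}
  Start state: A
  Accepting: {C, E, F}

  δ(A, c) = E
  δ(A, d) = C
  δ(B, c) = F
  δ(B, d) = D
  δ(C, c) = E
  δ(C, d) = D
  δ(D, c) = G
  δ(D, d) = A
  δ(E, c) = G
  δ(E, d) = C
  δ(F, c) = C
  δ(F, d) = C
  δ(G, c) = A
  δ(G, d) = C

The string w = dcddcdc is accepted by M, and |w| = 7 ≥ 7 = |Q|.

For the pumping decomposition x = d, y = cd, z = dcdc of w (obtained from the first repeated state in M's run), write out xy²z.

dcdcddcdc

xy^2z = d·cd·cd·dcdc = dcdcddcdc.
Reading y = cd takes M from C back to C, so after x·y·y the machine is still in C, and z then leads to the accepting state E. Hence dcdcddcdc ∈ L(M).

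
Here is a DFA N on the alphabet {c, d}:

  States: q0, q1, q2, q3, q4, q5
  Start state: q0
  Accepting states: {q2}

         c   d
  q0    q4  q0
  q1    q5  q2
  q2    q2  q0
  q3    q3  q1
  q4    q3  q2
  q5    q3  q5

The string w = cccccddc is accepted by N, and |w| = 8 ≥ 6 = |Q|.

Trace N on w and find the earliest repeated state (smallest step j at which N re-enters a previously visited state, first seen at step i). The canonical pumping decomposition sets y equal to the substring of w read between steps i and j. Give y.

State sequence: q0 -c-> q4 -c-> q3 -c-> q3 -c-> q3 -c-> q3 -d-> q1 -d-> q2 -c-> q2
First repeat at step 3: q3 was already visited.

So i = 2, j = 3, giving x = w[0:2] = cc, y = w[2:3] = c, z = w[3:8] = ccddc.
Check: |xy| = 3 ≤ 6 and |y| = 1 ≥ 1. Reading y takes N from q3 back to q3, so every xyⁱz is accepted.

c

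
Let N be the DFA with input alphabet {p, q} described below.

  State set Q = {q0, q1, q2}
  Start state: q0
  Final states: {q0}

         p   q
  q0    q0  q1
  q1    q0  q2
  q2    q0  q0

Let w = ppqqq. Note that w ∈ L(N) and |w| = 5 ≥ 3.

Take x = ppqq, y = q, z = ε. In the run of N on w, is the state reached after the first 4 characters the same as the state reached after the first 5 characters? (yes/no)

State sequence: q0 -p-> q0 -p-> q0 -q-> q1 -q-> q2 -q-> q0

After x (step 4): q2. After xy (step 5): q0.
They differ (q2 ≠ q0), so y is not a cycle from the state after x; this split is not the one the pumping-lemma construction produces, and pumping y need not keep the string in L(N).

no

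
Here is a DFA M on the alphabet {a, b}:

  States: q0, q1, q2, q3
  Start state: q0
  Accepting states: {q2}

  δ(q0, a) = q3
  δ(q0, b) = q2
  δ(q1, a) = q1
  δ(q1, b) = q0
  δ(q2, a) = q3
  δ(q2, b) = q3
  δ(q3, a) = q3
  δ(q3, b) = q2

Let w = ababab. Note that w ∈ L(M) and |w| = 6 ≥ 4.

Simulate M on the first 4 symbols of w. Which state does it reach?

q2

Run of M on the first 4 characters of w = a b a b:
  step 0: q0  (start)
  step 1: q3  (read a: q0→q3)
  step 2: q2  (read b: q3→q2)
  step 3: q3  (read a: q2→q3)
  step 4: q2  (read b: q3→q2)

After reading 4 characters, M is in state q2.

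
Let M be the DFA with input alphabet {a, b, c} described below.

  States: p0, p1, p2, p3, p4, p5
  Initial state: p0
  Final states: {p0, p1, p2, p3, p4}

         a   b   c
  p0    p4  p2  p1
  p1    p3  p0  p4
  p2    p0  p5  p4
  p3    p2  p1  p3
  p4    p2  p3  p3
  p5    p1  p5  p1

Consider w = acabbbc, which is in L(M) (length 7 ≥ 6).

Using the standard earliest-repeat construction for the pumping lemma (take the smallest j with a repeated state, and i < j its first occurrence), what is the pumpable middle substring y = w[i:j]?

b

State sequence: p0 -a-> p4 -c-> p3 -a-> p2 -b-> p5 -b-> p5 -b-> p5 -c-> p1
First repeat at step 5: p5 was already visited.

So i = 4, j = 5, giving x = w[0:4] = acab, y = w[4:5] = b, z = w[5:7] = bc.
Check: |xy| = 5 ≤ 6 and |y| = 1 ≥ 1. Reading y takes M from p5 back to p5, so every xyⁱz is accepted.
Pumping length from the standard proof: p = 6 (the number of states). The repeated state found above gives |xy| = j ≤ 6 and |y| = j − i ≥ 1.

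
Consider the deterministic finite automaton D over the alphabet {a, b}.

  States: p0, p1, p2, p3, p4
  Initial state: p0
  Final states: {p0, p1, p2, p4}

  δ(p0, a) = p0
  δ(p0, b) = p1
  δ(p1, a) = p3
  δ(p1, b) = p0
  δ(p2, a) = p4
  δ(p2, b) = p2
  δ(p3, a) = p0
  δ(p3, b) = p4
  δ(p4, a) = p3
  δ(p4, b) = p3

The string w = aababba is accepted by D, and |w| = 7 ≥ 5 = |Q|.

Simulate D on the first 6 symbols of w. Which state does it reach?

p3

Run of D on the first 6 characters of w = a a b a b b:
  step 0: p0  (start)
  step 1: p0  (read a: p0→p0)
  step 2: p0  (read a: p0→p0)
  step 3: p1  (read b: p0→p1)
  step 4: p3  (read a: p1→p3)
  step 5: p4  (read b: p3→p4)
  step 6: p3  (read b: p4→p3)

After reading 6 characters, D is in state p3.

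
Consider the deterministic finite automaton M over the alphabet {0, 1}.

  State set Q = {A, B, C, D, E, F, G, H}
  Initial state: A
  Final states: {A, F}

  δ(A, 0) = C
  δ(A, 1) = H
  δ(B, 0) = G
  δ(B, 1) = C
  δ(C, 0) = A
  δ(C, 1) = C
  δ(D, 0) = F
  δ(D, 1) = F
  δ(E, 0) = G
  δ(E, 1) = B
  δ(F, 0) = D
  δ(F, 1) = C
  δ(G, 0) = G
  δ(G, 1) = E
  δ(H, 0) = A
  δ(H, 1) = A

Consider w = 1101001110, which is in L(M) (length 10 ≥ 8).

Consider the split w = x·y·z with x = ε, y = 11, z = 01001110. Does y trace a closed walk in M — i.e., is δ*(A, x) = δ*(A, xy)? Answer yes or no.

State sequence: A -1-> H -1-> A

After x (step 0): A. After xy (step 2): A.
They match, so y = 11 drives M around a cycle from A back to itself; pumping y any number of times keeps M in A before reading z, and xyⁱz ∈ L(M) for every i ≥ 0.

yes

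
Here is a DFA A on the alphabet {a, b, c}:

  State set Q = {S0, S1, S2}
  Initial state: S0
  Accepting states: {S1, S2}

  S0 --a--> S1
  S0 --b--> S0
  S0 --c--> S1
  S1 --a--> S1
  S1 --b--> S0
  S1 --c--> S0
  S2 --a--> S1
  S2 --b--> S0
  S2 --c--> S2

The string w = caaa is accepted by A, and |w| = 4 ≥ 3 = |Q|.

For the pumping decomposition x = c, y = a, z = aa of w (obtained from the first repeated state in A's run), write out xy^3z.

caaaaa

xy^3z = c·a·a·a·aa = caaaaa.
Reading y = a takes A from S1 back to S1, so after x·y·y·y the machine is still in S1, and z then leads to the accepting state S1. Hence caaaaa ∈ L(A).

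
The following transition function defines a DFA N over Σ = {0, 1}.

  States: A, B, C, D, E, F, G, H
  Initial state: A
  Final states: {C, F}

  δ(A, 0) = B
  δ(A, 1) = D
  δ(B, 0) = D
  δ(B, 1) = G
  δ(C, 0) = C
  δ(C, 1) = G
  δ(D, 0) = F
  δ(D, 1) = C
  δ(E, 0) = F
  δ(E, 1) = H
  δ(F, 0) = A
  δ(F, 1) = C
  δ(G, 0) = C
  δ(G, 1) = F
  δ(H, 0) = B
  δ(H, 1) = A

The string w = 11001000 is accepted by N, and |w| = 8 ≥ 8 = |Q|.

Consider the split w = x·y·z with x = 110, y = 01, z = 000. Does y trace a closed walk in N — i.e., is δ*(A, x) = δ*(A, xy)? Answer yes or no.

no

Run of N on the first 5 characters of w = 1 1 0 0 1:
  step 0: A  (start)
  step 1: D  (read 1: A→D)
  step 2: C  (read 1: D→C)
  step 3: C  (read 0: C→C)
  step 4: C  (read 0: C→C)
  step 5: G  (read 1: C→G)

After x (step 3): C. After xy (step 5): G.
They differ (C ≠ G), so y is not a cycle from the state after x; this split is not the one the pumping-lemma construction produces, and pumping y need not keep the string in L(N).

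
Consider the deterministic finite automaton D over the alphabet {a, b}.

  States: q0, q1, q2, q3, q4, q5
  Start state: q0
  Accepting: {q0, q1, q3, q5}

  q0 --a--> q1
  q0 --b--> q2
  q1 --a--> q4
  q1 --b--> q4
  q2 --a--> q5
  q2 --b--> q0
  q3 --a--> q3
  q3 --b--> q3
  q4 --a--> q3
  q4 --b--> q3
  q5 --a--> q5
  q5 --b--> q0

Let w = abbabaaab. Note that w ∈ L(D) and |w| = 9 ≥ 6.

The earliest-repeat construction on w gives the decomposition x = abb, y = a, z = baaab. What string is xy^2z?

xy^2z = abb·a·a·baaab = abbaabaaab.
Reading y = a takes D from q3 back to q3, so after x·y·y the machine is still in q3, and z then leads to the accepting state q3. Hence abbaabaaab ∈ L(D).

abbaabaaab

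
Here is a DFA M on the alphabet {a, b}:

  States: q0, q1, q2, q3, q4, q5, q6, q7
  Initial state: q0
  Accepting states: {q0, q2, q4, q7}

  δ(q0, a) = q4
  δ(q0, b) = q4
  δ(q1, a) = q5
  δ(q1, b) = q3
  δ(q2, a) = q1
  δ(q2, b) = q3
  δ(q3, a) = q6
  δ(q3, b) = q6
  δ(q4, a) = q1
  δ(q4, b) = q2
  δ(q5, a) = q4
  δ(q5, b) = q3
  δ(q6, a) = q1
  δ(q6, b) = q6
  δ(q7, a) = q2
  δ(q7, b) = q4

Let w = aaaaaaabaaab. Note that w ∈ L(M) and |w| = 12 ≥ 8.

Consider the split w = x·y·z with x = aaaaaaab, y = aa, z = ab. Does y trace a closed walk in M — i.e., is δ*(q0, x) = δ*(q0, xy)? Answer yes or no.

State sequence: q0 -a-> q4 -a-> q1 -a-> q5 -a-> q4 -a-> q1 -a-> q5 -a-> q4 -b-> q2 -a-> q1 -a-> q5

After x (step 8): q2. After xy (step 10): q5.
They differ (q2 ≠ q5), so y is not a cycle from the state after x; this split is not the one the pumping-lemma construction produces, and pumping y need not keep the string in L(M).

no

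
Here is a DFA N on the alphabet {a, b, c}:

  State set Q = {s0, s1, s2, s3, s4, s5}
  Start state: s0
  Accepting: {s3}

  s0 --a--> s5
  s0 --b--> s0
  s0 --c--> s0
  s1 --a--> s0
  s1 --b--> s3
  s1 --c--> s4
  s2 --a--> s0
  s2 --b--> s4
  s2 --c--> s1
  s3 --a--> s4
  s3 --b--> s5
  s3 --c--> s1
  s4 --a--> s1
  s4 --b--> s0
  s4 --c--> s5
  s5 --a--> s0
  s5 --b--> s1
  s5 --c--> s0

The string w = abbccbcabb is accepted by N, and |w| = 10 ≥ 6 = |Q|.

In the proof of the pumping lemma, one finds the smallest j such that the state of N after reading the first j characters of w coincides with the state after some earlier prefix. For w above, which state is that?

Run of N on w = a b b c c b c a b b:
  step 0: s0  (start)
  step 1: s5  (read a: s0→s5)
  step 2: s1  (read b: s5→s1)
  step 3: s3  (read b: s1→s3)
  step 4: s1  (read c: s3→s1)   ← first repeat (s1 seen earlier)
  step 5: s4  (read c: s1→s4)
  step 6: s0  (read b: s4→s0)
  step 7: s0  (read c: s0→s0)
  step 8: s5  (read a: s0→s5)
  step 9: s1  (read b: s5→s1)
  step 10: s3  (read b: s1→s3)

The earliest repeat is at step j = 4: N is in s1, which it already visited at step i = 2.
Pumping length from the standard proof: p = 6 (the number of states). The repeated state found above gives |xy| = j ≤ 6 and |y| = j − i ≥ 1.

s1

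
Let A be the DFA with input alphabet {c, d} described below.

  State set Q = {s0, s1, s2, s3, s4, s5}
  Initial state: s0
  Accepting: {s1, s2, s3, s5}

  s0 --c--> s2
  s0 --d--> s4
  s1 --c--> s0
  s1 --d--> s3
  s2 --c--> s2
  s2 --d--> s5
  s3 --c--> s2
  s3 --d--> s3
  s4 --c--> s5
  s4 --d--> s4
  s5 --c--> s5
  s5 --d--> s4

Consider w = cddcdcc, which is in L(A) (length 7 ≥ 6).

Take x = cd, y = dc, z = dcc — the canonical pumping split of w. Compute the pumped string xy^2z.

cddcdcdcc

xy^2z = cd·dc·dc·dcc = cddcdcdcc.
Reading y = dc takes A from s5 back to s5, so after x·y·y the machine is still in s5, and z then leads to the accepting state s5. Hence cddcdcdcc ∈ L(A).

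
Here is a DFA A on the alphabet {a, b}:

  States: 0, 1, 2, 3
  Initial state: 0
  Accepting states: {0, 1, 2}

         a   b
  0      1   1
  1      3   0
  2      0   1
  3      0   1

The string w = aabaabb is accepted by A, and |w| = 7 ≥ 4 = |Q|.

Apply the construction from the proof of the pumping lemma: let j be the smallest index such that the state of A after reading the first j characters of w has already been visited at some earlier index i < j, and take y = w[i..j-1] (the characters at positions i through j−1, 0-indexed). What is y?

ab

Run of A on w = a a b a a b b:
  step 0: 0  (start)
  step 1: 1  (read a: 0→1)
  step 2: 3  (read a: 1→3)
  step 3: 1  (read b: 3→1)   ← first repeat (1 seen earlier)
  step 4: 3  (read a: 1→3)
  step 5: 0  (read a: 3→0)
  step 6: 1  (read b: 0→1)
  step 7: 0  (read b: 1→0)

So i = 1, j = 3, giving x = w[0:1] = a, y = w[1:3] = ab, z = w[3:7] = aabb.
Check: |xy| = 3 ≤ 4 and |y| = 2 ≥ 1. Reading y takes A from 1 back to 1, so every xyⁱz is accepted.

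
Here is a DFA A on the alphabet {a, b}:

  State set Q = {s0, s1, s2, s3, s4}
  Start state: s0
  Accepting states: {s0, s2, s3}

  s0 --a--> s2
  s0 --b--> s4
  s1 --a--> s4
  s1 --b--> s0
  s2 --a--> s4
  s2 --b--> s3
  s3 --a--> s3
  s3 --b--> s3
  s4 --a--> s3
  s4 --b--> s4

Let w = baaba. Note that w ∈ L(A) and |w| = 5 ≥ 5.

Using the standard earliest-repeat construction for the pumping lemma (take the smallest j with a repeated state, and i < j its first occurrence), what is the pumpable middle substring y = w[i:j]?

a

State sequence: s0 -b-> s4 -a-> s3 -a-> s3 -b-> s3 -a-> s3
First repeat at step 3: s3 was already visited.

So i = 2, j = 3, giving x = w[0:2] = ba, y = w[2:3] = a, z = w[3:5] = ba.
Check: |xy| = 3 ≤ 5 and |y| = 1 ≥ 1. Reading y takes A from s3 back to s3, so every xyⁱz is accepted.
The DFA has 5 states, so the proof of the pumping lemma guarantees a repeated state among the first 5+1 visited; the segment between the two visits is the pumpable y.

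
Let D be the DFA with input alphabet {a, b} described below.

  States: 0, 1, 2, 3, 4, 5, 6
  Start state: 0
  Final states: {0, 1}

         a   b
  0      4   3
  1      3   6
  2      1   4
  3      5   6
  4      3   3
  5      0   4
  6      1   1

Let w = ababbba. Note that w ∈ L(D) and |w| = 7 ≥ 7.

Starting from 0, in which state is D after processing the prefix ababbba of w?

1

Run of D on the first 7 characters of w = a b a b b b a:
  step 0: 0  (start)
  step 1: 4  (read a: 0→4)
  step 2: 3  (read b: 4→3)
  step 3: 5  (read a: 3→5)
  step 4: 4  (read b: 5→4)
  step 5: 3  (read b: 4→3)
  step 6: 6  (read b: 3→6)
  step 7: 1  (read a: 6→1)

After reading 7 characters, D is in state 1.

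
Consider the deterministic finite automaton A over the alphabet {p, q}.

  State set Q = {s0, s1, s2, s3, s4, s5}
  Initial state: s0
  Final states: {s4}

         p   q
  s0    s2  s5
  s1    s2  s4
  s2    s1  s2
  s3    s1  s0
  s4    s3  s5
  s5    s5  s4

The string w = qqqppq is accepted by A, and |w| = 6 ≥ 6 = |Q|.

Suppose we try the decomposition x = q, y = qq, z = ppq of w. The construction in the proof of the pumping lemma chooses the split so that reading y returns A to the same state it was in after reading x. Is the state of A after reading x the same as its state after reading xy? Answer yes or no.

yes

Run of A on the first 3 characters of w = q q q:
  step 0: s0  (start)
  step 1: s5  (read q: s0→s5)
  step 2: s4  (read q: s5→s4)
  step 3: s5  (read q: s4→s5)

After x (step 1): s5. After xy (step 3): s5.
They match, so y = qq drives A around a cycle from s5 back to itself; pumping y any number of times keeps A in s5 before reading z, and xyⁱz ∈ L(A) for every i ≥ 0.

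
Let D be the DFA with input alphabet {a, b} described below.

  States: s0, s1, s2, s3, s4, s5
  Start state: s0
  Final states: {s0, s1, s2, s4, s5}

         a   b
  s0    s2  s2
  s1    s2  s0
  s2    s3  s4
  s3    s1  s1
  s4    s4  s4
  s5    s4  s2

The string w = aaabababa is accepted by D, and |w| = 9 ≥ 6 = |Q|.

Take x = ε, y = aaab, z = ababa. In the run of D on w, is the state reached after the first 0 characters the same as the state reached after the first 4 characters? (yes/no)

State sequence: s0 -a-> s2 -a-> s3 -a-> s1 -b-> s0

After x (step 0): s0. After xy (step 4): s0.
They match, so y = aaab drives D around a cycle from s0 back to itself; pumping y any number of times keeps D in s0 before reading z, and xyⁱz ∈ L(D) for every i ≥ 0.

yes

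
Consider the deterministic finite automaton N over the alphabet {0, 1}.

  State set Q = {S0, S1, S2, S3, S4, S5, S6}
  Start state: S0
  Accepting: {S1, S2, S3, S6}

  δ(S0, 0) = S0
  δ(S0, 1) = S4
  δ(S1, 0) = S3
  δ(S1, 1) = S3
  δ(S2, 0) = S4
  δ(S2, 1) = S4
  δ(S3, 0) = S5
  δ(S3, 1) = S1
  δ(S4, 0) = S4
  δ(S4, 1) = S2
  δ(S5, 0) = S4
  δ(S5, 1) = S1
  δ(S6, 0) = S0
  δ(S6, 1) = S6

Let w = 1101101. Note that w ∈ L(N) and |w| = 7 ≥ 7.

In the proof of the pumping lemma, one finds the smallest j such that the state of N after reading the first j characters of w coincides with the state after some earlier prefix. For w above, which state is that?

State sequence: S0 -1-> S4 -1-> S2 -0-> S4 -1-> S2 -1-> S4 -0-> S4 -1-> S2
First repeat at step 3: S4 was already visited.

The earliest repeat is at step j = 3: N is in S4, which it already visited at step i = 1.
With |Q| = 7, pigeonhole forces a state repeat no later than step 7; the substring read between the first and second visits to that state can be pumped.

S4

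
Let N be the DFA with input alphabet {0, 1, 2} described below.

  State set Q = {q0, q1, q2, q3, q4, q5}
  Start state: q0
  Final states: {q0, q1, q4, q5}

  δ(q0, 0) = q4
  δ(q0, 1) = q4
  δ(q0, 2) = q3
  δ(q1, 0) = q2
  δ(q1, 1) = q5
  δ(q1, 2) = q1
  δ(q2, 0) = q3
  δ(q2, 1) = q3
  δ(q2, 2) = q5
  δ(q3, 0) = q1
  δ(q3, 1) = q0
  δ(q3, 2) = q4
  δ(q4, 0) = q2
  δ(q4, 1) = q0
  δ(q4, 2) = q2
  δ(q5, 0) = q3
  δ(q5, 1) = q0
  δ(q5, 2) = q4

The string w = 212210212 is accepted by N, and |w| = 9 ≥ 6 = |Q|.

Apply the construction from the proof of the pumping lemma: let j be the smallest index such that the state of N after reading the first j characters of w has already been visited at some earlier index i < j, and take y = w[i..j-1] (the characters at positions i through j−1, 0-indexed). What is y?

State sequence: q0 -2-> q3 -1-> q0 -2-> q3 -2-> q4 -1-> q0 -0-> q4 -2-> q2 -1-> q3 -2-> q4
First repeat at step 2: q0 was already visited.

So i = 0, j = 2, giving x = w[0:0] = ε, y = w[0:2] = 21, z = w[2:9] = 2210212.
Check: |xy| = 2 ≤ 6 and |y| = 2 ≥ 1. Reading y takes N from q0 back to q0, so every xyⁱz is accepted.
Pumping length from the standard proof: p = 6 (the number of states). The repeated state found above gives |xy| = j ≤ 6 and |y| = j − i ≥ 1.

21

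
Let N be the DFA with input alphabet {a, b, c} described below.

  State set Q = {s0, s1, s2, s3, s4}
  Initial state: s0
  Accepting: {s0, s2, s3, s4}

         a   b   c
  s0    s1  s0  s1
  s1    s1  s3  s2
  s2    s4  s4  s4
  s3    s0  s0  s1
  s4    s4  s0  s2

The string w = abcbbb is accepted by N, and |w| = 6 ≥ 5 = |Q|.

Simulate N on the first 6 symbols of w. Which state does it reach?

State sequence: s0 -a-> s1 -b-> s3 -c-> s1 -b-> s3 -b-> s0 -b-> s0

After reading 6 characters, N is in state s0.
(This kind of state-tracing is the core of the pumping-lemma construction: with 5 states, pigeonhole forces a repeat within the first 5 steps.)

s0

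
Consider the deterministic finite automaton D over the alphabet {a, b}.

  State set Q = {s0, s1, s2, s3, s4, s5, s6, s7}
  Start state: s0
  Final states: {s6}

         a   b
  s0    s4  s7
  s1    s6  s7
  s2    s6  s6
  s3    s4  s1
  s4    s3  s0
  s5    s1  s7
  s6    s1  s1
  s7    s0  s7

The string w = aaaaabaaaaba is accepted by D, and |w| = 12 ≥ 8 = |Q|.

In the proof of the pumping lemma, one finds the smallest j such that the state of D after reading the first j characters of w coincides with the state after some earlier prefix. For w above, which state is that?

State sequence: s0 -a-> s4 -a-> s3 -a-> s4 -a-> s3 -a-> s4 -b-> s0 -a-> s4 -a-> s3 -a-> s4 -a-> s3 -b-> s1 -a-> s6
First repeat at step 3: s4 was already visited.

The earliest repeat is at step j = 3: D is in s4, which it already visited at step i = 1.
The DFA has 8 states, so the proof of the pumping lemma guarantees a repeated state among the first 8+1 visited; the segment between the two visits is the pumpable y.

s4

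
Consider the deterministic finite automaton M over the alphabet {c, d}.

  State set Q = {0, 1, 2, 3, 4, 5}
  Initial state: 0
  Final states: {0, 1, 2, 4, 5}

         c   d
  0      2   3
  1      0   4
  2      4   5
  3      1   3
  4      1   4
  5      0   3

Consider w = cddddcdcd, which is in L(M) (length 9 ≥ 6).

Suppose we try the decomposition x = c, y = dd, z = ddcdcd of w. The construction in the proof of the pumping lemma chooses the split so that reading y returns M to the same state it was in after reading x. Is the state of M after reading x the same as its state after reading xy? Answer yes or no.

State sequence: 0 -c-> 2 -d-> 5 -d-> 3

After x (step 1): 2. After xy (step 3): 3.
They differ (2 ≠ 3), so y is not a cycle from the state after x; this split is not the one the pumping-lemma construction produces, and pumping y need not keep the string in L(M).

no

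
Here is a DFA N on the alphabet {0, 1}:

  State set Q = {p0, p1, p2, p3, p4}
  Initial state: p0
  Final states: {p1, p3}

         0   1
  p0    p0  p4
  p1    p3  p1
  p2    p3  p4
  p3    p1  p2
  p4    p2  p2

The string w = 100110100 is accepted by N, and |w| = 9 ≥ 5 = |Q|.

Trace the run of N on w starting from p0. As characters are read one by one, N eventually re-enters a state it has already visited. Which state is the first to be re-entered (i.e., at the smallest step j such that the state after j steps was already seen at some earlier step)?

State sequence: p0 -1-> p4 -0-> p2 -0-> p3 -1-> p2 -1-> p4 -0-> p2 -1-> p4 -0-> p2 -0-> p3
First repeat at step 4: p2 was already visited.

The earliest repeat is at step j = 4: N is in p2, which it already visited at step i = 2.

p2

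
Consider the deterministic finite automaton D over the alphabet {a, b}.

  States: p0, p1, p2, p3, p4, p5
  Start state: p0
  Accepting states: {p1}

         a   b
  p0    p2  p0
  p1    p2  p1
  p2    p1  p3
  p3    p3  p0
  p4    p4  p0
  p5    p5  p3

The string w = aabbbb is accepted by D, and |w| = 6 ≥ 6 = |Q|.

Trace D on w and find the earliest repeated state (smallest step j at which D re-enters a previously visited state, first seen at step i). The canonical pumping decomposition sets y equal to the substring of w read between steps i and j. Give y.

b

Run of D on w = a a b b b b:
  step 0: p0  (start)
  step 1: p2  (read a: p0→p2)
  step 2: p1  (read a: p2→p1)
  step 3: p1  (read b: p1→p1)   ← first repeat (p1 seen earlier)
  step 4: p1  (read b: p1→p1)
  step 5: p1  (read b: p1→p1)
  step 6: p1  (read b: p1→p1)

So i = 2, j = 3, giving x = w[0:2] = aa, y = w[2:3] = b, z = w[3:6] = bbb.
Check: |xy| = 3 ≤ 6 and |y| = 1 ≥ 1. Reading y takes D from p1 back to p1, so every xyⁱz is accepted.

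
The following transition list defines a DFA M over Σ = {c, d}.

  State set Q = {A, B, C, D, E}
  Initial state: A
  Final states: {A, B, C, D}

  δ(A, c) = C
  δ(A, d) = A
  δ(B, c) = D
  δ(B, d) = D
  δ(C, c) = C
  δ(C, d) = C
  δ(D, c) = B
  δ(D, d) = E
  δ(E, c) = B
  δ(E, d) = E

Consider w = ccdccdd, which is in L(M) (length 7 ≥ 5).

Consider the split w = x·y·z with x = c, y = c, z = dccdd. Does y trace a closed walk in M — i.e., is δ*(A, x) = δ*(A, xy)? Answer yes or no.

yes

State sequence: A -c-> C -c-> C

After x (step 1): C. After xy (step 2): C.
They match, so y = c drives M around a cycle from C back to itself; pumping y any number of times keeps M in C before reading z, and xyⁱz ∈ L(M) for every i ≥ 0.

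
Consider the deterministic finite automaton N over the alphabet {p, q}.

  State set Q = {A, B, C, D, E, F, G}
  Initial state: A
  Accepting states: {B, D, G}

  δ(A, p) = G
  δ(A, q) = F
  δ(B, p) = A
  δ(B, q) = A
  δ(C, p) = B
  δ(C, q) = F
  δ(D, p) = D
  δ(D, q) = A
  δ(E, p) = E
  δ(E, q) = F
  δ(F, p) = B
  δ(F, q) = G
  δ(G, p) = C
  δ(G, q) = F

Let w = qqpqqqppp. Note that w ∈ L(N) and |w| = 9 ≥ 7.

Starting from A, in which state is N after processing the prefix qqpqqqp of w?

B

State sequence: A -q-> F -q-> G -p-> C -q-> F -q-> G -q-> F -p-> B

After reading 7 characters, N is in state B.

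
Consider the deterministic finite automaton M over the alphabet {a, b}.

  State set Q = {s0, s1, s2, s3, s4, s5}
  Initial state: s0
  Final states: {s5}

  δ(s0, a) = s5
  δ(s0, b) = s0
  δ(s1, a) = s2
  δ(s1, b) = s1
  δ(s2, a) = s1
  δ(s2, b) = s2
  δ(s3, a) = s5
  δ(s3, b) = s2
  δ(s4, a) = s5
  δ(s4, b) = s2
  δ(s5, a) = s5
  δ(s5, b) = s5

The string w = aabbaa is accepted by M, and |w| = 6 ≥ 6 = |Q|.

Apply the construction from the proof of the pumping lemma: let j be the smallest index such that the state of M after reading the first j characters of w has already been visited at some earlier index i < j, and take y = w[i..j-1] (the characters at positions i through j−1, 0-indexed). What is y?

a

Run of M on w = a a b b a a:
  step 0: s0  (start)
  step 1: s5  (read a: s0→s5)
  step 2: s5  (read a: s5→s5)   ← first repeat (s5 seen earlier)
  step 3: s5  (read b: s5→s5)
  step 4: s5  (read b: s5→s5)
  step 5: s5  (read a: s5→s5)
  step 6: s5  (read a: s5→s5)

So i = 1, j = 2, giving x = w[0:1] = a, y = w[1:2] = a, z = w[2:6] = bbaa.
Check: |xy| = 2 ≤ 6 and |y| = 1 ≥ 1. Reading y takes M from s5 back to s5, so every xyⁱz is accepted.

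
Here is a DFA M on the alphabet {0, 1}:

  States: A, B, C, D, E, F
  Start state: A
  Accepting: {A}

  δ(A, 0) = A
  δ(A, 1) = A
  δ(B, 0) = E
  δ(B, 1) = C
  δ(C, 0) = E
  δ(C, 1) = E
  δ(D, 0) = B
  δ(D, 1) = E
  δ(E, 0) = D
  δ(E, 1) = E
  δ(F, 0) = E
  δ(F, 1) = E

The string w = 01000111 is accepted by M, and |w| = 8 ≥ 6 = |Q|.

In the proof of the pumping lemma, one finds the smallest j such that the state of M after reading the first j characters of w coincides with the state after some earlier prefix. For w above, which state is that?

A

State sequence: A -0-> A -1-> A -0-> A -0-> A -0-> A -1-> A -1-> A -1-> A
First repeat at step 1: A was already visited.

The earliest repeat is at step j = 1: M is in A, which it already visited at step i = 0.
Pumping length from the standard proof: p = 6 (the number of states). The repeated state found above gives |xy| = j ≤ 6 and |y| = j − i ≥ 1.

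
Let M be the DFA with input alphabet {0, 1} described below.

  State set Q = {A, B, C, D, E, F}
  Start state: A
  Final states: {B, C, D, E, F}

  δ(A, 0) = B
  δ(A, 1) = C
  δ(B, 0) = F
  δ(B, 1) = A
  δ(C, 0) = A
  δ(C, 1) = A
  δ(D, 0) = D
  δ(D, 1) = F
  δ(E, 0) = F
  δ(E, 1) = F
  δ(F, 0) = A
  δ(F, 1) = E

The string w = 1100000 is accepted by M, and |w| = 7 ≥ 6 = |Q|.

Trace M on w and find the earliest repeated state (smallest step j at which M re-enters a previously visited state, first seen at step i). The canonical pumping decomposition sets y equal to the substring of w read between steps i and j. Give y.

Run of M on w = 1 1 0 0 0 0 0:
  step 0: A  (start)
  step 1: C  (read 1: A→C)
  step 2: A  (read 1: C→A)   ← first repeat (A seen earlier)
  step 3: B  (read 0: A→B)
  step 4: F  (read 0: B→F)
  step 5: A  (read 0: F→A)
  step 6: B  (read 0: A→B)
  step 7: F  (read 0: B→F)

So i = 0, j = 2, giving x = w[0:0] = ε, y = w[0:2] = 11, z = w[2:7] = 00000.
Check: |xy| = 2 ≤ 6 and |y| = 2 ≥ 1. Reading y takes M from A back to A, so every xyⁱz is accepted.

11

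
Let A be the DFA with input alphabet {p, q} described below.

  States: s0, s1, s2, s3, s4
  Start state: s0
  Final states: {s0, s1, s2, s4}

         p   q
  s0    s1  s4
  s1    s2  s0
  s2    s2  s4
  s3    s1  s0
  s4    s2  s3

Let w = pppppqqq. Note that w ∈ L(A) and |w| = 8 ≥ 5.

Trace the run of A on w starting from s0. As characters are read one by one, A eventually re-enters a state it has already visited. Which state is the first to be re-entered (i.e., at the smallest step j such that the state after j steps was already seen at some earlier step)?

s2

State sequence: s0 -p-> s1 -p-> s2 -p-> s2 -p-> s2 -p-> s2 -q-> s4 -q-> s3 -q-> s0
First repeat at step 3: s2 was already visited.

The earliest repeat is at step j = 3: A is in s2, which it already visited at step i = 2.
Pumping length from the standard proof: p = 5 (the number of states). The repeated state found above gives |xy| = j ≤ 5 and |y| = j − i ≥ 1.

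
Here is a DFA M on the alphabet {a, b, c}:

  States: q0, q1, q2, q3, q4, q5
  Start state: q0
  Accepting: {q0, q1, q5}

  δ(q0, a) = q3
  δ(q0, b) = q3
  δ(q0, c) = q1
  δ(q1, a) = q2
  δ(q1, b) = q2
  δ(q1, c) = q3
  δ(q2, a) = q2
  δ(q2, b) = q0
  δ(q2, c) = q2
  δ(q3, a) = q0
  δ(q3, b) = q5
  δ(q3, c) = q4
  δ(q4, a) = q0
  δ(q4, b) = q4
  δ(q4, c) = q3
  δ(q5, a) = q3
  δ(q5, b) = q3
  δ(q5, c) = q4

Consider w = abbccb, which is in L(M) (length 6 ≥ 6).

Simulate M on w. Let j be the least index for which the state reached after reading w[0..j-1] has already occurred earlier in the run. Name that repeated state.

State sequence: q0 -a-> q3 -b-> q5 -b-> q3 -c-> q4 -c-> q3 -b-> q5
First repeat at step 3: q3 was already visited.

The earliest repeat is at step j = 3: M is in q3, which it already visited at step i = 1.
With |Q| = 6, pigeonhole forces a state repeat no later than step 6; the substring read between the first and second visits to that state can be pumped.

q3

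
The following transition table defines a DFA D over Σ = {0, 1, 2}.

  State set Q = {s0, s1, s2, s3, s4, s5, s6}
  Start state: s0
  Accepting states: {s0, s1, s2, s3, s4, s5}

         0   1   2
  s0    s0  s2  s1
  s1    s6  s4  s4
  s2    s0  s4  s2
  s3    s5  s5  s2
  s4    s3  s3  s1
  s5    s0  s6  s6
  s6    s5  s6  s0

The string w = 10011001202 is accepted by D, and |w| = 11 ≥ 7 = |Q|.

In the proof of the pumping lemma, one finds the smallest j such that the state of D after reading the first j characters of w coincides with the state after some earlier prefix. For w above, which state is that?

s0

State sequence: s0 -1-> s2 -0-> s0 -0-> s0 -1-> s2 -1-> s4 -0-> s3 -0-> s5 -1-> s6 -2-> s0 -0-> s0 -2-> s1
First repeat at step 2: s0 was already visited.

The earliest repeat is at step j = 2: D is in s0, which it already visited at step i = 0.
Pumping length from the standard proof: p = 7 (the number of states). The repeated state found above gives |xy| = j ≤ 7 and |y| = j − i ≥ 1.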